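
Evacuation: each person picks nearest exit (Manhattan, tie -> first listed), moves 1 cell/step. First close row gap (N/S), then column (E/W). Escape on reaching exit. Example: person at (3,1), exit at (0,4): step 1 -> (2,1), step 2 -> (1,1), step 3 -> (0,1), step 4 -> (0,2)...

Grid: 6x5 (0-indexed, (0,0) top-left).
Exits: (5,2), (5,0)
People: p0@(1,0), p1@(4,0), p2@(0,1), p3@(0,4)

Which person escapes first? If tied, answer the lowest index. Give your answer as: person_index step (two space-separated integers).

Step 1: p0:(1,0)->(2,0) | p1:(4,0)->(5,0)->EXIT | p2:(0,1)->(1,1) | p3:(0,4)->(1,4)
Step 2: p0:(2,0)->(3,0) | p1:escaped | p2:(1,1)->(2,1) | p3:(1,4)->(2,4)
Step 3: p0:(3,0)->(4,0) | p1:escaped | p2:(2,1)->(3,1) | p3:(2,4)->(3,4)
Step 4: p0:(4,0)->(5,0)->EXIT | p1:escaped | p2:(3,1)->(4,1) | p3:(3,4)->(4,4)
Step 5: p0:escaped | p1:escaped | p2:(4,1)->(5,1) | p3:(4,4)->(5,4)
Step 6: p0:escaped | p1:escaped | p2:(5,1)->(5,2)->EXIT | p3:(5,4)->(5,3)
Step 7: p0:escaped | p1:escaped | p2:escaped | p3:(5,3)->(5,2)->EXIT
Exit steps: [4, 1, 6, 7]
First to escape: p1 at step 1

Answer: 1 1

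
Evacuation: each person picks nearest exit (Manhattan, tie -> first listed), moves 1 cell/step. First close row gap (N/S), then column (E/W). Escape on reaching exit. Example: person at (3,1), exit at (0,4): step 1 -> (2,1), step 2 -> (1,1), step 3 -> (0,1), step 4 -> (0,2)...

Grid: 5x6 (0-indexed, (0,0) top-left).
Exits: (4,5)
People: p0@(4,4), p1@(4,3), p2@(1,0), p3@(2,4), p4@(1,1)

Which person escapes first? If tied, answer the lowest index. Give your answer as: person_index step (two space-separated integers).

Step 1: p0:(4,4)->(4,5)->EXIT | p1:(4,3)->(4,4) | p2:(1,0)->(2,0) | p3:(2,4)->(3,4) | p4:(1,1)->(2,1)
Step 2: p0:escaped | p1:(4,4)->(4,5)->EXIT | p2:(2,0)->(3,0) | p3:(3,4)->(4,4) | p4:(2,1)->(3,1)
Step 3: p0:escaped | p1:escaped | p2:(3,0)->(4,0) | p3:(4,4)->(4,5)->EXIT | p4:(3,1)->(4,1)
Step 4: p0:escaped | p1:escaped | p2:(4,0)->(4,1) | p3:escaped | p4:(4,1)->(4,2)
Step 5: p0:escaped | p1:escaped | p2:(4,1)->(4,2) | p3:escaped | p4:(4,2)->(4,3)
Step 6: p0:escaped | p1:escaped | p2:(4,2)->(4,3) | p3:escaped | p4:(4,3)->(4,4)
Step 7: p0:escaped | p1:escaped | p2:(4,3)->(4,4) | p3:escaped | p4:(4,4)->(4,5)->EXIT
Step 8: p0:escaped | p1:escaped | p2:(4,4)->(4,5)->EXIT | p3:escaped | p4:escaped
Exit steps: [1, 2, 8, 3, 7]
First to escape: p0 at step 1

Answer: 0 1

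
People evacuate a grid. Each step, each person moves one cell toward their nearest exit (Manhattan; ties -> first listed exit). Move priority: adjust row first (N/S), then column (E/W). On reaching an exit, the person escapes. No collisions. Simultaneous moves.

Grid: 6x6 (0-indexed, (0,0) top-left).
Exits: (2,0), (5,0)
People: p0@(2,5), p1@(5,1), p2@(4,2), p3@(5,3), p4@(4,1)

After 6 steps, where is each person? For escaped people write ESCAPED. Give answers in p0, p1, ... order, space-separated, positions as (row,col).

Step 1: p0:(2,5)->(2,4) | p1:(5,1)->(5,0)->EXIT | p2:(4,2)->(5,2) | p3:(5,3)->(5,2) | p4:(4,1)->(5,1)
Step 2: p0:(2,4)->(2,3) | p1:escaped | p2:(5,2)->(5,1) | p3:(5,2)->(5,1) | p4:(5,1)->(5,0)->EXIT
Step 3: p0:(2,3)->(2,2) | p1:escaped | p2:(5,1)->(5,0)->EXIT | p3:(5,1)->(5,0)->EXIT | p4:escaped
Step 4: p0:(2,2)->(2,1) | p1:escaped | p2:escaped | p3:escaped | p4:escaped
Step 5: p0:(2,1)->(2,0)->EXIT | p1:escaped | p2:escaped | p3:escaped | p4:escaped

ESCAPED ESCAPED ESCAPED ESCAPED ESCAPED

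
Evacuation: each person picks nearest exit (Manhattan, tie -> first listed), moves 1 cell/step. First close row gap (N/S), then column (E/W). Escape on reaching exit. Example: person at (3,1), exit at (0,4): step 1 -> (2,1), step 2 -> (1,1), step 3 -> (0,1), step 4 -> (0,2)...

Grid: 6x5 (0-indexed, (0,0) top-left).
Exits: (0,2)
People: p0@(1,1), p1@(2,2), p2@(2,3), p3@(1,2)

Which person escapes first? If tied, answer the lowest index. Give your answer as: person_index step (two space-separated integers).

Answer: 3 1

Derivation:
Step 1: p0:(1,1)->(0,1) | p1:(2,2)->(1,2) | p2:(2,3)->(1,3) | p3:(1,2)->(0,2)->EXIT
Step 2: p0:(0,1)->(0,2)->EXIT | p1:(1,2)->(0,2)->EXIT | p2:(1,3)->(0,3) | p3:escaped
Step 3: p0:escaped | p1:escaped | p2:(0,3)->(0,2)->EXIT | p3:escaped
Exit steps: [2, 2, 3, 1]
First to escape: p3 at step 1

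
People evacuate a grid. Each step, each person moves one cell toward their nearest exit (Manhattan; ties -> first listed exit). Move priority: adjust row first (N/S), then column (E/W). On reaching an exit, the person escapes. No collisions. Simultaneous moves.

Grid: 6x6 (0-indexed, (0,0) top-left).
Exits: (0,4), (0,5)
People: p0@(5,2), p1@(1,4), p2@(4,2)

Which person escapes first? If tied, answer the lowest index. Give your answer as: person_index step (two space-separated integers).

Step 1: p0:(5,2)->(4,2) | p1:(1,4)->(0,4)->EXIT | p2:(4,2)->(3,2)
Step 2: p0:(4,2)->(3,2) | p1:escaped | p2:(3,2)->(2,2)
Step 3: p0:(3,2)->(2,2) | p1:escaped | p2:(2,2)->(1,2)
Step 4: p0:(2,2)->(1,2) | p1:escaped | p2:(1,2)->(0,2)
Step 5: p0:(1,2)->(0,2) | p1:escaped | p2:(0,2)->(0,3)
Step 6: p0:(0,2)->(0,3) | p1:escaped | p2:(0,3)->(0,4)->EXIT
Step 7: p0:(0,3)->(0,4)->EXIT | p1:escaped | p2:escaped
Exit steps: [7, 1, 6]
First to escape: p1 at step 1

Answer: 1 1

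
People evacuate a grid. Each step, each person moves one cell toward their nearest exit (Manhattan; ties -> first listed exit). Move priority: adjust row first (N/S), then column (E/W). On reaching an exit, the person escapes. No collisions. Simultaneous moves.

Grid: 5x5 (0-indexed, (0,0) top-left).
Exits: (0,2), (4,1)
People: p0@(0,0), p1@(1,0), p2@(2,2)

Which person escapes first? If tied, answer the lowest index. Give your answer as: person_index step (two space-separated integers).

Step 1: p0:(0,0)->(0,1) | p1:(1,0)->(0,0) | p2:(2,2)->(1,2)
Step 2: p0:(0,1)->(0,2)->EXIT | p1:(0,0)->(0,1) | p2:(1,2)->(0,2)->EXIT
Step 3: p0:escaped | p1:(0,1)->(0,2)->EXIT | p2:escaped
Exit steps: [2, 3, 2]
First to escape: p0 at step 2

Answer: 0 2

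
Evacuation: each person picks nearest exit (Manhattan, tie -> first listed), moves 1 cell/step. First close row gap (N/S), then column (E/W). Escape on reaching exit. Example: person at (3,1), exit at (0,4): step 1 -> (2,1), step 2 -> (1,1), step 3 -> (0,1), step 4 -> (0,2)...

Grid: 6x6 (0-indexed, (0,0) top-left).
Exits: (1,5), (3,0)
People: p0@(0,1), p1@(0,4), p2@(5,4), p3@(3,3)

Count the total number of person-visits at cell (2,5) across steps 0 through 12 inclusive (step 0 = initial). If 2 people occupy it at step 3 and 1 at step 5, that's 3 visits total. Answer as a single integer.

Step 0: p0@(0,1) p1@(0,4) p2@(5,4) p3@(3,3) -> at (2,5): 0 [-], cum=0
Step 1: p0@(1,1) p1@(1,4) p2@(4,4) p3@(3,2) -> at (2,5): 0 [-], cum=0
Step 2: p0@(2,1) p1@ESC p2@(3,4) p3@(3,1) -> at (2,5): 0 [-], cum=0
Step 3: p0@(3,1) p1@ESC p2@(2,4) p3@ESC -> at (2,5): 0 [-], cum=0
Step 4: p0@ESC p1@ESC p2@(1,4) p3@ESC -> at (2,5): 0 [-], cum=0
Step 5: p0@ESC p1@ESC p2@ESC p3@ESC -> at (2,5): 0 [-], cum=0
Total visits = 0

Answer: 0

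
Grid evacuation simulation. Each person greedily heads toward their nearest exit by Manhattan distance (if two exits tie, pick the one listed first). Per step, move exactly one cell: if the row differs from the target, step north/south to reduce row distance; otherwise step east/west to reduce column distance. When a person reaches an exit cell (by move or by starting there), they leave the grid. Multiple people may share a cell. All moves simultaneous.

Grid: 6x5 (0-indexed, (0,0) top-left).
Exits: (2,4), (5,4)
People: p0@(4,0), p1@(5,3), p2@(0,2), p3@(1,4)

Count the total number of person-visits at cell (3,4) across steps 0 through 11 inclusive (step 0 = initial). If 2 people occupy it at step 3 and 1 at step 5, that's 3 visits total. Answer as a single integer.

Step 0: p0@(4,0) p1@(5,3) p2@(0,2) p3@(1,4) -> at (3,4): 0 [-], cum=0
Step 1: p0@(5,0) p1@ESC p2@(1,2) p3@ESC -> at (3,4): 0 [-], cum=0
Step 2: p0@(5,1) p1@ESC p2@(2,2) p3@ESC -> at (3,4): 0 [-], cum=0
Step 3: p0@(5,2) p1@ESC p2@(2,3) p3@ESC -> at (3,4): 0 [-], cum=0
Step 4: p0@(5,3) p1@ESC p2@ESC p3@ESC -> at (3,4): 0 [-], cum=0
Step 5: p0@ESC p1@ESC p2@ESC p3@ESC -> at (3,4): 0 [-], cum=0
Total visits = 0

Answer: 0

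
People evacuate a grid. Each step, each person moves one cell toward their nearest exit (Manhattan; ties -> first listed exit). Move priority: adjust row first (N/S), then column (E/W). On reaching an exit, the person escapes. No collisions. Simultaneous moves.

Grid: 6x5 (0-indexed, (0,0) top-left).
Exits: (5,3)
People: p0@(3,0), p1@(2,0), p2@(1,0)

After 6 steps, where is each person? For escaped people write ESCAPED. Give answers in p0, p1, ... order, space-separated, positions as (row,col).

Step 1: p0:(3,0)->(4,0) | p1:(2,0)->(3,0) | p2:(1,0)->(2,0)
Step 2: p0:(4,0)->(5,0) | p1:(3,0)->(4,0) | p2:(2,0)->(3,0)
Step 3: p0:(5,0)->(5,1) | p1:(4,0)->(5,0) | p2:(3,0)->(4,0)
Step 4: p0:(5,1)->(5,2) | p1:(5,0)->(5,1) | p2:(4,0)->(5,0)
Step 5: p0:(5,2)->(5,3)->EXIT | p1:(5,1)->(5,2) | p2:(5,0)->(5,1)
Step 6: p0:escaped | p1:(5,2)->(5,3)->EXIT | p2:(5,1)->(5,2)

ESCAPED ESCAPED (5,2)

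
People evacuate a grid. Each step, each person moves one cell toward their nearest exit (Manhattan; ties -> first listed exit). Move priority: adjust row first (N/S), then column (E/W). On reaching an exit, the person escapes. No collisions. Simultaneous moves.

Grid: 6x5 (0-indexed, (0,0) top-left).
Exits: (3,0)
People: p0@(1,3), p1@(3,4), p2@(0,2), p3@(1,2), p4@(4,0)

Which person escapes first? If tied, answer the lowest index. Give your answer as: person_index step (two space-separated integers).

Answer: 4 1

Derivation:
Step 1: p0:(1,3)->(2,3) | p1:(3,4)->(3,3) | p2:(0,2)->(1,2) | p3:(1,2)->(2,2) | p4:(4,0)->(3,0)->EXIT
Step 2: p0:(2,3)->(3,3) | p1:(3,3)->(3,2) | p2:(1,2)->(2,2) | p3:(2,2)->(3,2) | p4:escaped
Step 3: p0:(3,3)->(3,2) | p1:(3,2)->(3,1) | p2:(2,2)->(3,2) | p3:(3,2)->(3,1) | p4:escaped
Step 4: p0:(3,2)->(3,1) | p1:(3,1)->(3,0)->EXIT | p2:(3,2)->(3,1) | p3:(3,1)->(3,0)->EXIT | p4:escaped
Step 5: p0:(3,1)->(3,0)->EXIT | p1:escaped | p2:(3,1)->(3,0)->EXIT | p3:escaped | p4:escaped
Exit steps: [5, 4, 5, 4, 1]
First to escape: p4 at step 1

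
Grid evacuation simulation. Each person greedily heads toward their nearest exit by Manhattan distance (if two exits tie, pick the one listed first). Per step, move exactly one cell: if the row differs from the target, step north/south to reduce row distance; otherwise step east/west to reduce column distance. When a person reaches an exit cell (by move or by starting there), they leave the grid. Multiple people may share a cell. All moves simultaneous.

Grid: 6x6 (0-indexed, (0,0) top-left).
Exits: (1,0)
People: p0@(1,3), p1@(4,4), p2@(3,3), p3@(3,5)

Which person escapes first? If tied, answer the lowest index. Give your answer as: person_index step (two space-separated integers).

Answer: 0 3

Derivation:
Step 1: p0:(1,3)->(1,2) | p1:(4,4)->(3,4) | p2:(3,3)->(2,3) | p3:(3,5)->(2,5)
Step 2: p0:(1,2)->(1,1) | p1:(3,4)->(2,4) | p2:(2,3)->(1,3) | p3:(2,5)->(1,5)
Step 3: p0:(1,1)->(1,0)->EXIT | p1:(2,4)->(1,4) | p2:(1,3)->(1,2) | p3:(1,5)->(1,4)
Step 4: p0:escaped | p1:(1,4)->(1,3) | p2:(1,2)->(1,1) | p3:(1,4)->(1,3)
Step 5: p0:escaped | p1:(1,3)->(1,2) | p2:(1,1)->(1,0)->EXIT | p3:(1,3)->(1,2)
Step 6: p0:escaped | p1:(1,2)->(1,1) | p2:escaped | p3:(1,2)->(1,1)
Step 7: p0:escaped | p1:(1,1)->(1,0)->EXIT | p2:escaped | p3:(1,1)->(1,0)->EXIT
Exit steps: [3, 7, 5, 7]
First to escape: p0 at step 3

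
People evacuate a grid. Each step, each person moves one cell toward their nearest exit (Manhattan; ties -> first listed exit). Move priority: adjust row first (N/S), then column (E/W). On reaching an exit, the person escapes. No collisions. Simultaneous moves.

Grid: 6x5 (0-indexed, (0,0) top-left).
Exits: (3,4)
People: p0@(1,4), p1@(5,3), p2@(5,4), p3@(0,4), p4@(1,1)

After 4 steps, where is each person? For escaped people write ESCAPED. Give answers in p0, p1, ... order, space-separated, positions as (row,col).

Step 1: p0:(1,4)->(2,4) | p1:(5,3)->(4,3) | p2:(5,4)->(4,4) | p3:(0,4)->(1,4) | p4:(1,1)->(2,1)
Step 2: p0:(2,4)->(3,4)->EXIT | p1:(4,3)->(3,3) | p2:(4,4)->(3,4)->EXIT | p3:(1,4)->(2,4) | p4:(2,1)->(3,1)
Step 3: p0:escaped | p1:(3,3)->(3,4)->EXIT | p2:escaped | p3:(2,4)->(3,4)->EXIT | p4:(3,1)->(3,2)
Step 4: p0:escaped | p1:escaped | p2:escaped | p3:escaped | p4:(3,2)->(3,3)

ESCAPED ESCAPED ESCAPED ESCAPED (3,3)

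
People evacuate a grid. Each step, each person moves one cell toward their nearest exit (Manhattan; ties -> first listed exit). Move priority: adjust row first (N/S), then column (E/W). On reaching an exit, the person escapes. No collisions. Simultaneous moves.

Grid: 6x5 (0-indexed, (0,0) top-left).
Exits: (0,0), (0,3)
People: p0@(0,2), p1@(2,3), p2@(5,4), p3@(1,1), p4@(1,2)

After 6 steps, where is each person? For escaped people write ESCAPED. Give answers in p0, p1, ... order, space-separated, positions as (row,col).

Step 1: p0:(0,2)->(0,3)->EXIT | p1:(2,3)->(1,3) | p2:(5,4)->(4,4) | p3:(1,1)->(0,1) | p4:(1,2)->(0,2)
Step 2: p0:escaped | p1:(1,3)->(0,3)->EXIT | p2:(4,4)->(3,4) | p3:(0,1)->(0,0)->EXIT | p4:(0,2)->(0,3)->EXIT
Step 3: p0:escaped | p1:escaped | p2:(3,4)->(2,4) | p3:escaped | p4:escaped
Step 4: p0:escaped | p1:escaped | p2:(2,4)->(1,4) | p3:escaped | p4:escaped
Step 5: p0:escaped | p1:escaped | p2:(1,4)->(0,4) | p3:escaped | p4:escaped
Step 6: p0:escaped | p1:escaped | p2:(0,4)->(0,3)->EXIT | p3:escaped | p4:escaped

ESCAPED ESCAPED ESCAPED ESCAPED ESCAPED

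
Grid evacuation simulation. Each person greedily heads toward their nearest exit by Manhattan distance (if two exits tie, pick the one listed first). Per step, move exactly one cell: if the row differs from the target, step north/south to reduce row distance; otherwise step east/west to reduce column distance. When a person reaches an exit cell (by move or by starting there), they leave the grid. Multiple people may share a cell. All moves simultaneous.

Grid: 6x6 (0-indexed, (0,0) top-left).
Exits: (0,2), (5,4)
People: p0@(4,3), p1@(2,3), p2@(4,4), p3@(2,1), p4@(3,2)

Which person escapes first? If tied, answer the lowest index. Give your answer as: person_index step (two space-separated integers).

Step 1: p0:(4,3)->(5,3) | p1:(2,3)->(1,3) | p2:(4,4)->(5,4)->EXIT | p3:(2,1)->(1,1) | p4:(3,2)->(2,2)
Step 2: p0:(5,3)->(5,4)->EXIT | p1:(1,3)->(0,3) | p2:escaped | p3:(1,1)->(0,1) | p4:(2,2)->(1,2)
Step 3: p0:escaped | p1:(0,3)->(0,2)->EXIT | p2:escaped | p3:(0,1)->(0,2)->EXIT | p4:(1,2)->(0,2)->EXIT
Exit steps: [2, 3, 1, 3, 3]
First to escape: p2 at step 1

Answer: 2 1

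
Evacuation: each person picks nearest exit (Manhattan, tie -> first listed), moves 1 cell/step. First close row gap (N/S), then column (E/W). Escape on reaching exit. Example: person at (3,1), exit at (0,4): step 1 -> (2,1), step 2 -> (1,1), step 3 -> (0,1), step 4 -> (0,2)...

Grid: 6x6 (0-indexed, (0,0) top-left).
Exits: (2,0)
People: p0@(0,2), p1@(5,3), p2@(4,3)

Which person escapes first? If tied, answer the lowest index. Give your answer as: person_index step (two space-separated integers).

Answer: 0 4

Derivation:
Step 1: p0:(0,2)->(1,2) | p1:(5,3)->(4,3) | p2:(4,3)->(3,3)
Step 2: p0:(1,2)->(2,2) | p1:(4,3)->(3,3) | p2:(3,3)->(2,3)
Step 3: p0:(2,2)->(2,1) | p1:(3,3)->(2,3) | p2:(2,3)->(2,2)
Step 4: p0:(2,1)->(2,0)->EXIT | p1:(2,3)->(2,2) | p2:(2,2)->(2,1)
Step 5: p0:escaped | p1:(2,2)->(2,1) | p2:(2,1)->(2,0)->EXIT
Step 6: p0:escaped | p1:(2,1)->(2,0)->EXIT | p2:escaped
Exit steps: [4, 6, 5]
First to escape: p0 at step 4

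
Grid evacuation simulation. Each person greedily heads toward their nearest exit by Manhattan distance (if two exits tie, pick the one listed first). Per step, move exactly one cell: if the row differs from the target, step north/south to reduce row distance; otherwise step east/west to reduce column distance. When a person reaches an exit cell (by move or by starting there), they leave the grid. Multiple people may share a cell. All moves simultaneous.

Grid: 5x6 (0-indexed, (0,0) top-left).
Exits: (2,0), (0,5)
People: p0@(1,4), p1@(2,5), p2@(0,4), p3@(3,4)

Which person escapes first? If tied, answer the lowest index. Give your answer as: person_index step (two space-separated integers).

Step 1: p0:(1,4)->(0,4) | p1:(2,5)->(1,5) | p2:(0,4)->(0,5)->EXIT | p3:(3,4)->(2,4)
Step 2: p0:(0,4)->(0,5)->EXIT | p1:(1,5)->(0,5)->EXIT | p2:escaped | p3:(2,4)->(1,4)
Step 3: p0:escaped | p1:escaped | p2:escaped | p3:(1,4)->(0,4)
Step 4: p0:escaped | p1:escaped | p2:escaped | p3:(0,4)->(0,5)->EXIT
Exit steps: [2, 2, 1, 4]
First to escape: p2 at step 1

Answer: 2 1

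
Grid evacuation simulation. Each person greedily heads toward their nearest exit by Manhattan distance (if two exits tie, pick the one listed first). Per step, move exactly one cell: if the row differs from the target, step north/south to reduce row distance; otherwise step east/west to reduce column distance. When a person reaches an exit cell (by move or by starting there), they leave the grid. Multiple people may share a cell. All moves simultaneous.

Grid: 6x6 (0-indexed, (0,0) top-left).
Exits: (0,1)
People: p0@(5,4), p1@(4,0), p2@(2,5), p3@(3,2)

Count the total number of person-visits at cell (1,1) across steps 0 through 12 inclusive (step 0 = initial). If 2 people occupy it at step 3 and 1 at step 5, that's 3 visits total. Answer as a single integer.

Step 0: p0@(5,4) p1@(4,0) p2@(2,5) p3@(3,2) -> at (1,1): 0 [-], cum=0
Step 1: p0@(4,4) p1@(3,0) p2@(1,5) p3@(2,2) -> at (1,1): 0 [-], cum=0
Step 2: p0@(3,4) p1@(2,0) p2@(0,5) p3@(1,2) -> at (1,1): 0 [-], cum=0
Step 3: p0@(2,4) p1@(1,0) p2@(0,4) p3@(0,2) -> at (1,1): 0 [-], cum=0
Step 4: p0@(1,4) p1@(0,0) p2@(0,3) p3@ESC -> at (1,1): 0 [-], cum=0
Step 5: p0@(0,4) p1@ESC p2@(0,2) p3@ESC -> at (1,1): 0 [-], cum=0
Step 6: p0@(0,3) p1@ESC p2@ESC p3@ESC -> at (1,1): 0 [-], cum=0
Step 7: p0@(0,2) p1@ESC p2@ESC p3@ESC -> at (1,1): 0 [-], cum=0
Step 8: p0@ESC p1@ESC p2@ESC p3@ESC -> at (1,1): 0 [-], cum=0
Total visits = 0

Answer: 0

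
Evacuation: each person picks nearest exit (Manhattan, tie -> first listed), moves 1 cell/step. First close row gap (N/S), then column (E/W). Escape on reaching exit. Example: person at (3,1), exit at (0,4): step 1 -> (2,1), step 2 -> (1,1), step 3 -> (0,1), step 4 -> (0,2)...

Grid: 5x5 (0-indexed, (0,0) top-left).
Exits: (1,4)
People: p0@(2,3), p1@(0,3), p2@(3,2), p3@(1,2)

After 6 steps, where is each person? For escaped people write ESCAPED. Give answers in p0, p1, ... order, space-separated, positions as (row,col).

Step 1: p0:(2,3)->(1,3) | p1:(0,3)->(1,3) | p2:(3,2)->(2,2) | p3:(1,2)->(1,3)
Step 2: p0:(1,3)->(1,4)->EXIT | p1:(1,3)->(1,4)->EXIT | p2:(2,2)->(1,2) | p3:(1,3)->(1,4)->EXIT
Step 3: p0:escaped | p1:escaped | p2:(1,2)->(1,3) | p3:escaped
Step 4: p0:escaped | p1:escaped | p2:(1,3)->(1,4)->EXIT | p3:escaped

ESCAPED ESCAPED ESCAPED ESCAPED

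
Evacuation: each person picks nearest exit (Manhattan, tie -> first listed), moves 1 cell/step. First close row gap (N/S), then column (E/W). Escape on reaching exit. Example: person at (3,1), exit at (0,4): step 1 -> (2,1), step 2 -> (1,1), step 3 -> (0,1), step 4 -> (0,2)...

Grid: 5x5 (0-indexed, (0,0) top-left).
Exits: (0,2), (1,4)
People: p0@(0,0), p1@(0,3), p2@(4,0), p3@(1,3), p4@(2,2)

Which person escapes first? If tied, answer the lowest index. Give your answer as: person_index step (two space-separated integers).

Step 1: p0:(0,0)->(0,1) | p1:(0,3)->(0,2)->EXIT | p2:(4,0)->(3,0) | p3:(1,3)->(1,4)->EXIT | p4:(2,2)->(1,2)
Step 2: p0:(0,1)->(0,2)->EXIT | p1:escaped | p2:(3,0)->(2,0) | p3:escaped | p4:(1,2)->(0,2)->EXIT
Step 3: p0:escaped | p1:escaped | p2:(2,0)->(1,0) | p3:escaped | p4:escaped
Step 4: p0:escaped | p1:escaped | p2:(1,0)->(0,0) | p3:escaped | p4:escaped
Step 5: p0:escaped | p1:escaped | p2:(0,0)->(0,1) | p3:escaped | p4:escaped
Step 6: p0:escaped | p1:escaped | p2:(0,1)->(0,2)->EXIT | p3:escaped | p4:escaped
Exit steps: [2, 1, 6, 1, 2]
First to escape: p1 at step 1

Answer: 1 1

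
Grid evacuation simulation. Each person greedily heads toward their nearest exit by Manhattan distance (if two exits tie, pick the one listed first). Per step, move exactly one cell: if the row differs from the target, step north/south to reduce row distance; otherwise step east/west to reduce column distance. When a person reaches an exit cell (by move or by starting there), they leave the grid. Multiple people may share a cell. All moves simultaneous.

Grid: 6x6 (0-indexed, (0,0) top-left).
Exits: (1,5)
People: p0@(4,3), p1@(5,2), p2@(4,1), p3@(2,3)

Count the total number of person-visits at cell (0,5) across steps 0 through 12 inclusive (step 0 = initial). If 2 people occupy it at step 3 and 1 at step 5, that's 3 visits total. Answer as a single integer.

Answer: 0

Derivation:
Step 0: p0@(4,3) p1@(5,2) p2@(4,1) p3@(2,3) -> at (0,5): 0 [-], cum=0
Step 1: p0@(3,3) p1@(4,2) p2@(3,1) p3@(1,3) -> at (0,5): 0 [-], cum=0
Step 2: p0@(2,3) p1@(3,2) p2@(2,1) p3@(1,4) -> at (0,5): 0 [-], cum=0
Step 3: p0@(1,3) p1@(2,2) p2@(1,1) p3@ESC -> at (0,5): 0 [-], cum=0
Step 4: p0@(1,4) p1@(1,2) p2@(1,2) p3@ESC -> at (0,5): 0 [-], cum=0
Step 5: p0@ESC p1@(1,3) p2@(1,3) p3@ESC -> at (0,5): 0 [-], cum=0
Step 6: p0@ESC p1@(1,4) p2@(1,4) p3@ESC -> at (0,5): 0 [-], cum=0
Step 7: p0@ESC p1@ESC p2@ESC p3@ESC -> at (0,5): 0 [-], cum=0
Total visits = 0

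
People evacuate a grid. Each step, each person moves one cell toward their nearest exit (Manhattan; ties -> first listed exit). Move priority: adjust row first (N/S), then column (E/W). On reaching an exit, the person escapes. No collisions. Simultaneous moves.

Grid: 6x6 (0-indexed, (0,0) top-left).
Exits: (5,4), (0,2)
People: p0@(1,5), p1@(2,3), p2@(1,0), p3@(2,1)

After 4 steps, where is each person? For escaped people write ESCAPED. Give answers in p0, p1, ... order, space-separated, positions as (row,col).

Step 1: p0:(1,5)->(0,5) | p1:(2,3)->(1,3) | p2:(1,0)->(0,0) | p3:(2,1)->(1,1)
Step 2: p0:(0,5)->(0,4) | p1:(1,3)->(0,3) | p2:(0,0)->(0,1) | p3:(1,1)->(0,1)
Step 3: p0:(0,4)->(0,3) | p1:(0,3)->(0,2)->EXIT | p2:(0,1)->(0,2)->EXIT | p3:(0,1)->(0,2)->EXIT
Step 4: p0:(0,3)->(0,2)->EXIT | p1:escaped | p2:escaped | p3:escaped

ESCAPED ESCAPED ESCAPED ESCAPED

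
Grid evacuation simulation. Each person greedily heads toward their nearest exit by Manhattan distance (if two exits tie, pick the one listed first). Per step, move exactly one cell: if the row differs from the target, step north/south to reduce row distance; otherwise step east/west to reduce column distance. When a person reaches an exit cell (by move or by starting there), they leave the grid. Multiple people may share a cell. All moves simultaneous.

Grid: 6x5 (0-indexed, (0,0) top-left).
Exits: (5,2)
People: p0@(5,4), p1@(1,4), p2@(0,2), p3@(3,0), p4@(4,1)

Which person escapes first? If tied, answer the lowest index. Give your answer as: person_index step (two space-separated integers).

Answer: 0 2

Derivation:
Step 1: p0:(5,4)->(5,3) | p1:(1,4)->(2,4) | p2:(0,2)->(1,2) | p3:(3,0)->(4,0) | p4:(4,1)->(5,1)
Step 2: p0:(5,3)->(5,2)->EXIT | p1:(2,4)->(3,4) | p2:(1,2)->(2,2) | p3:(4,0)->(5,0) | p4:(5,1)->(5,2)->EXIT
Step 3: p0:escaped | p1:(3,4)->(4,4) | p2:(2,2)->(3,2) | p3:(5,0)->(5,1) | p4:escaped
Step 4: p0:escaped | p1:(4,4)->(5,4) | p2:(3,2)->(4,2) | p3:(5,1)->(5,2)->EXIT | p4:escaped
Step 5: p0:escaped | p1:(5,4)->(5,3) | p2:(4,2)->(5,2)->EXIT | p3:escaped | p4:escaped
Step 6: p0:escaped | p1:(5,3)->(5,2)->EXIT | p2:escaped | p3:escaped | p4:escaped
Exit steps: [2, 6, 5, 4, 2]
First to escape: p0 at step 2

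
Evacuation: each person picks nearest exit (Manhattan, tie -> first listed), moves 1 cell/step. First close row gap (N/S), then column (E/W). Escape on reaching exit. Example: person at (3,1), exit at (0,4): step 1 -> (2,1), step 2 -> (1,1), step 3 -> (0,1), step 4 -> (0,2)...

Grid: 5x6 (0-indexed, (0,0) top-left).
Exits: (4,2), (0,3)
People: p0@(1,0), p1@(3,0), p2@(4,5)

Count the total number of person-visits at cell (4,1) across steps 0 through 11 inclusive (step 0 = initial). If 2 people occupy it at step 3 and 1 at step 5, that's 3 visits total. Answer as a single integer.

Step 0: p0@(1,0) p1@(3,0) p2@(4,5) -> at (4,1): 0 [-], cum=0
Step 1: p0@(0,0) p1@(4,0) p2@(4,4) -> at (4,1): 0 [-], cum=0
Step 2: p0@(0,1) p1@(4,1) p2@(4,3) -> at (4,1): 1 [p1], cum=1
Step 3: p0@(0,2) p1@ESC p2@ESC -> at (4,1): 0 [-], cum=1
Step 4: p0@ESC p1@ESC p2@ESC -> at (4,1): 0 [-], cum=1
Total visits = 1

Answer: 1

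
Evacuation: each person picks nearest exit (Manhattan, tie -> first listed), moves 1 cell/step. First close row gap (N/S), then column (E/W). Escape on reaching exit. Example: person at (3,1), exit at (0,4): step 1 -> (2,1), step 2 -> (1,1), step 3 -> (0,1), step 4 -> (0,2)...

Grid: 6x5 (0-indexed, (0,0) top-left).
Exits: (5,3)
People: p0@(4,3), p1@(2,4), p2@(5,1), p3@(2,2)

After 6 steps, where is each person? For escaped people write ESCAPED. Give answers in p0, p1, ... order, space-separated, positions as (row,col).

Step 1: p0:(4,3)->(5,3)->EXIT | p1:(2,4)->(3,4) | p2:(5,1)->(5,2) | p3:(2,2)->(3,2)
Step 2: p0:escaped | p1:(3,4)->(4,4) | p2:(5,2)->(5,3)->EXIT | p3:(3,2)->(4,2)
Step 3: p0:escaped | p1:(4,4)->(5,4) | p2:escaped | p3:(4,2)->(5,2)
Step 4: p0:escaped | p1:(5,4)->(5,3)->EXIT | p2:escaped | p3:(5,2)->(5,3)->EXIT

ESCAPED ESCAPED ESCAPED ESCAPED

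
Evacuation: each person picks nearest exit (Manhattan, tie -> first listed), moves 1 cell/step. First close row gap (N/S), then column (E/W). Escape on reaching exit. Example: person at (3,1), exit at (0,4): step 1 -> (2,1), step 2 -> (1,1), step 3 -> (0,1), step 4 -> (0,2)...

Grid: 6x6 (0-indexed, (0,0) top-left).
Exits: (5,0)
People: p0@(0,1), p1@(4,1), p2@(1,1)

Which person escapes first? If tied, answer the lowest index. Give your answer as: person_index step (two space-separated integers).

Answer: 1 2

Derivation:
Step 1: p0:(0,1)->(1,1) | p1:(4,1)->(5,1) | p2:(1,1)->(2,1)
Step 2: p0:(1,1)->(2,1) | p1:(5,1)->(5,0)->EXIT | p2:(2,1)->(3,1)
Step 3: p0:(2,1)->(3,1) | p1:escaped | p2:(3,1)->(4,1)
Step 4: p0:(3,1)->(4,1) | p1:escaped | p2:(4,1)->(5,1)
Step 5: p0:(4,1)->(5,1) | p1:escaped | p2:(5,1)->(5,0)->EXIT
Step 6: p0:(5,1)->(5,0)->EXIT | p1:escaped | p2:escaped
Exit steps: [6, 2, 5]
First to escape: p1 at step 2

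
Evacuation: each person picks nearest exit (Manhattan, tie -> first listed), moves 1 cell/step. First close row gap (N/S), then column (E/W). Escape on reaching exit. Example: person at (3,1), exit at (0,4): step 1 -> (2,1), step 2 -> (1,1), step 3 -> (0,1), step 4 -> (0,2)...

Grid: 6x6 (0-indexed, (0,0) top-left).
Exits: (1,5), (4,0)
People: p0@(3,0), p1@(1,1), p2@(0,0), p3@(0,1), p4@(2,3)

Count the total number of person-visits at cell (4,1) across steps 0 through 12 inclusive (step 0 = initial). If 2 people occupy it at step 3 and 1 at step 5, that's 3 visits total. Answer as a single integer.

Answer: 0

Derivation:
Step 0: p0@(3,0) p1@(1,1) p2@(0,0) p3@(0,1) p4@(2,3) -> at (4,1): 0 [-], cum=0
Step 1: p0@ESC p1@(1,2) p2@(1,0) p3@(1,1) p4@(1,3) -> at (4,1): 0 [-], cum=0
Step 2: p0@ESC p1@(1,3) p2@(2,0) p3@(1,2) p4@(1,4) -> at (4,1): 0 [-], cum=0
Step 3: p0@ESC p1@(1,4) p2@(3,0) p3@(1,3) p4@ESC -> at (4,1): 0 [-], cum=0
Step 4: p0@ESC p1@ESC p2@ESC p3@(1,4) p4@ESC -> at (4,1): 0 [-], cum=0
Step 5: p0@ESC p1@ESC p2@ESC p3@ESC p4@ESC -> at (4,1): 0 [-], cum=0
Total visits = 0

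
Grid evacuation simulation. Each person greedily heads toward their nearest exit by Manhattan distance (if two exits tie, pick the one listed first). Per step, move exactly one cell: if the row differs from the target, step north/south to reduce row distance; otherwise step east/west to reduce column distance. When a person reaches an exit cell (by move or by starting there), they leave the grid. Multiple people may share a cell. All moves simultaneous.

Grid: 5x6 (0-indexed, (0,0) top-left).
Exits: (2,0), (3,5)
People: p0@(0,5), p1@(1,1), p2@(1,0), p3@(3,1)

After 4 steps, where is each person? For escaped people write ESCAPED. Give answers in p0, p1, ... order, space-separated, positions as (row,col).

Step 1: p0:(0,5)->(1,5) | p1:(1,1)->(2,1) | p2:(1,0)->(2,0)->EXIT | p3:(3,1)->(2,1)
Step 2: p0:(1,5)->(2,5) | p1:(2,1)->(2,0)->EXIT | p2:escaped | p3:(2,1)->(2,0)->EXIT
Step 3: p0:(2,5)->(3,5)->EXIT | p1:escaped | p2:escaped | p3:escaped

ESCAPED ESCAPED ESCAPED ESCAPED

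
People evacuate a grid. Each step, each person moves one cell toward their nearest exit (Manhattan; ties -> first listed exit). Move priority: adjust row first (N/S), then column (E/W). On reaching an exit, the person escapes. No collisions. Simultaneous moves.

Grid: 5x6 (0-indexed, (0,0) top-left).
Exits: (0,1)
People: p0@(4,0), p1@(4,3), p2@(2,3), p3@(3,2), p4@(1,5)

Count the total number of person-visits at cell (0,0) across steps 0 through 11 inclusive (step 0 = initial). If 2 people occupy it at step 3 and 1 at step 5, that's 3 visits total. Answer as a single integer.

Answer: 1

Derivation:
Step 0: p0@(4,0) p1@(4,3) p2@(2,3) p3@(3,2) p4@(1,5) -> at (0,0): 0 [-], cum=0
Step 1: p0@(3,0) p1@(3,3) p2@(1,3) p3@(2,2) p4@(0,5) -> at (0,0): 0 [-], cum=0
Step 2: p0@(2,0) p1@(2,3) p2@(0,3) p3@(1,2) p4@(0,4) -> at (0,0): 0 [-], cum=0
Step 3: p0@(1,0) p1@(1,3) p2@(0,2) p3@(0,2) p4@(0,3) -> at (0,0): 0 [-], cum=0
Step 4: p0@(0,0) p1@(0,3) p2@ESC p3@ESC p4@(0,2) -> at (0,0): 1 [p0], cum=1
Step 5: p0@ESC p1@(0,2) p2@ESC p3@ESC p4@ESC -> at (0,0): 0 [-], cum=1
Step 6: p0@ESC p1@ESC p2@ESC p3@ESC p4@ESC -> at (0,0): 0 [-], cum=1
Total visits = 1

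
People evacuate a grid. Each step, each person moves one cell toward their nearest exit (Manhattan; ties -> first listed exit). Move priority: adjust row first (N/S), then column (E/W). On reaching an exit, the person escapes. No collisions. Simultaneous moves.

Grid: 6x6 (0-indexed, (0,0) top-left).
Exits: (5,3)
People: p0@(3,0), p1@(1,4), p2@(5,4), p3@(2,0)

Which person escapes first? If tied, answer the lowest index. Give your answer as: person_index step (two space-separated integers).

Answer: 2 1

Derivation:
Step 1: p0:(3,0)->(4,0) | p1:(1,4)->(2,4) | p2:(5,4)->(5,3)->EXIT | p3:(2,0)->(3,0)
Step 2: p0:(4,0)->(5,0) | p1:(2,4)->(3,4) | p2:escaped | p3:(3,0)->(4,0)
Step 3: p0:(5,0)->(5,1) | p1:(3,4)->(4,4) | p2:escaped | p3:(4,0)->(5,0)
Step 4: p0:(5,1)->(5,2) | p1:(4,4)->(5,4) | p2:escaped | p3:(5,0)->(5,1)
Step 5: p0:(5,2)->(5,3)->EXIT | p1:(5,4)->(5,3)->EXIT | p2:escaped | p3:(5,1)->(5,2)
Step 6: p0:escaped | p1:escaped | p2:escaped | p3:(5,2)->(5,3)->EXIT
Exit steps: [5, 5, 1, 6]
First to escape: p2 at step 1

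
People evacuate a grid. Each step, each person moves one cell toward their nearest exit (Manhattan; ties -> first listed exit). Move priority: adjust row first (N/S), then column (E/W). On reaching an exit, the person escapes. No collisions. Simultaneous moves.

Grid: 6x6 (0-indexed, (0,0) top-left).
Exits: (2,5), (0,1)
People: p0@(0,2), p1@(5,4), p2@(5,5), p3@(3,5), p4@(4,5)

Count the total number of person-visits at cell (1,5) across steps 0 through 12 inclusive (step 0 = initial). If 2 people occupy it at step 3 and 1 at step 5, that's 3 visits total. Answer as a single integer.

Step 0: p0@(0,2) p1@(5,4) p2@(5,5) p3@(3,5) p4@(4,5) -> at (1,5): 0 [-], cum=0
Step 1: p0@ESC p1@(4,4) p2@(4,5) p3@ESC p4@(3,5) -> at (1,5): 0 [-], cum=0
Step 2: p0@ESC p1@(3,4) p2@(3,5) p3@ESC p4@ESC -> at (1,5): 0 [-], cum=0
Step 3: p0@ESC p1@(2,4) p2@ESC p3@ESC p4@ESC -> at (1,5): 0 [-], cum=0
Step 4: p0@ESC p1@ESC p2@ESC p3@ESC p4@ESC -> at (1,5): 0 [-], cum=0
Total visits = 0

Answer: 0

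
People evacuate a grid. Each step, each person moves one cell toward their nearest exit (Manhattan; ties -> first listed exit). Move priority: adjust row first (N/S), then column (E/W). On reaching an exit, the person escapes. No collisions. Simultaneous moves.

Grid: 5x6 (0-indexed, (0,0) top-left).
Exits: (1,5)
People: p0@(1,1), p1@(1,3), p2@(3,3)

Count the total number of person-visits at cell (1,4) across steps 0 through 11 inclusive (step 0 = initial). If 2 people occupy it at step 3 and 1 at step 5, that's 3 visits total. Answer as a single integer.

Answer: 3

Derivation:
Step 0: p0@(1,1) p1@(1,3) p2@(3,3) -> at (1,4): 0 [-], cum=0
Step 1: p0@(1,2) p1@(1,4) p2@(2,3) -> at (1,4): 1 [p1], cum=1
Step 2: p0@(1,3) p1@ESC p2@(1,3) -> at (1,4): 0 [-], cum=1
Step 3: p0@(1,4) p1@ESC p2@(1,4) -> at (1,4): 2 [p0,p2], cum=3
Step 4: p0@ESC p1@ESC p2@ESC -> at (1,4): 0 [-], cum=3
Total visits = 3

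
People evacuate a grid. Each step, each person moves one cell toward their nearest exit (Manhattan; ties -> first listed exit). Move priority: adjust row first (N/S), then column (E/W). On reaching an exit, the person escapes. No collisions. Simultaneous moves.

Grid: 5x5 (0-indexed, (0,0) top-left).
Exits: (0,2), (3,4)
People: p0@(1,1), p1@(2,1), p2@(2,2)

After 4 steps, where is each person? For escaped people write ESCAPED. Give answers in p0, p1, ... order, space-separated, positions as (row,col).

Step 1: p0:(1,1)->(0,1) | p1:(2,1)->(1,1) | p2:(2,2)->(1,2)
Step 2: p0:(0,1)->(0,2)->EXIT | p1:(1,1)->(0,1) | p2:(1,2)->(0,2)->EXIT
Step 3: p0:escaped | p1:(0,1)->(0,2)->EXIT | p2:escaped

ESCAPED ESCAPED ESCAPED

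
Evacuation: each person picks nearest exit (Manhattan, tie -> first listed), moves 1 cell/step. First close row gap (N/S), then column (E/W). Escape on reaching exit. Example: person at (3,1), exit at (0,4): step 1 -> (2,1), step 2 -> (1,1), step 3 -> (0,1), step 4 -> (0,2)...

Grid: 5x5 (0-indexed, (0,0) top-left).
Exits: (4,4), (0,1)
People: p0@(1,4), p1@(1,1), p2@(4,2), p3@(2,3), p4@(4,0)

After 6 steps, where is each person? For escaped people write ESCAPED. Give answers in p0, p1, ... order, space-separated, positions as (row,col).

Step 1: p0:(1,4)->(2,4) | p1:(1,1)->(0,1)->EXIT | p2:(4,2)->(4,3) | p3:(2,3)->(3,3) | p4:(4,0)->(4,1)
Step 2: p0:(2,4)->(3,4) | p1:escaped | p2:(4,3)->(4,4)->EXIT | p3:(3,3)->(4,3) | p4:(4,1)->(4,2)
Step 3: p0:(3,4)->(4,4)->EXIT | p1:escaped | p2:escaped | p3:(4,3)->(4,4)->EXIT | p4:(4,2)->(4,3)
Step 4: p0:escaped | p1:escaped | p2:escaped | p3:escaped | p4:(4,3)->(4,4)->EXIT

ESCAPED ESCAPED ESCAPED ESCAPED ESCAPED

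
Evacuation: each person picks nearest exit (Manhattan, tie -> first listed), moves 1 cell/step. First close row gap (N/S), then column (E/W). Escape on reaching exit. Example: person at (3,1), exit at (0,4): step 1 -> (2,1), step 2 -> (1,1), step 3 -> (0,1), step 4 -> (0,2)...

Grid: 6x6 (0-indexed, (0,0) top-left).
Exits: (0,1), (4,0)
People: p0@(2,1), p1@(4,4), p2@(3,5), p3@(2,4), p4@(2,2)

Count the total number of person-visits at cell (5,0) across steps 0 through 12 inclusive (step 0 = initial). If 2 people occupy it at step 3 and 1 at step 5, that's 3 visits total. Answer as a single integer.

Answer: 0

Derivation:
Step 0: p0@(2,1) p1@(4,4) p2@(3,5) p3@(2,4) p4@(2,2) -> at (5,0): 0 [-], cum=0
Step 1: p0@(1,1) p1@(4,3) p2@(4,5) p3@(1,4) p4@(1,2) -> at (5,0): 0 [-], cum=0
Step 2: p0@ESC p1@(4,2) p2@(4,4) p3@(0,4) p4@(0,2) -> at (5,0): 0 [-], cum=0
Step 3: p0@ESC p1@(4,1) p2@(4,3) p3@(0,3) p4@ESC -> at (5,0): 0 [-], cum=0
Step 4: p0@ESC p1@ESC p2@(4,2) p3@(0,2) p4@ESC -> at (5,0): 0 [-], cum=0
Step 5: p0@ESC p1@ESC p2@(4,1) p3@ESC p4@ESC -> at (5,0): 0 [-], cum=0
Step 6: p0@ESC p1@ESC p2@ESC p3@ESC p4@ESC -> at (5,0): 0 [-], cum=0
Total visits = 0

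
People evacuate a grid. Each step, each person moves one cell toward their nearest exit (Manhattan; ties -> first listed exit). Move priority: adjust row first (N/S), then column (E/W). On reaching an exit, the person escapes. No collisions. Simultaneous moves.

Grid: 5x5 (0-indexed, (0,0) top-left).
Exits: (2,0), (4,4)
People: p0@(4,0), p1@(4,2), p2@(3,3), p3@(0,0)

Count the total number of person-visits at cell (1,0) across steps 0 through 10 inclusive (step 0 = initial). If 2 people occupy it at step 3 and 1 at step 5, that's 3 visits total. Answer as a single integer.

Answer: 1

Derivation:
Step 0: p0@(4,0) p1@(4,2) p2@(3,3) p3@(0,0) -> at (1,0): 0 [-], cum=0
Step 1: p0@(3,0) p1@(4,3) p2@(4,3) p3@(1,0) -> at (1,0): 1 [p3], cum=1
Step 2: p0@ESC p1@ESC p2@ESC p3@ESC -> at (1,0): 0 [-], cum=1
Total visits = 1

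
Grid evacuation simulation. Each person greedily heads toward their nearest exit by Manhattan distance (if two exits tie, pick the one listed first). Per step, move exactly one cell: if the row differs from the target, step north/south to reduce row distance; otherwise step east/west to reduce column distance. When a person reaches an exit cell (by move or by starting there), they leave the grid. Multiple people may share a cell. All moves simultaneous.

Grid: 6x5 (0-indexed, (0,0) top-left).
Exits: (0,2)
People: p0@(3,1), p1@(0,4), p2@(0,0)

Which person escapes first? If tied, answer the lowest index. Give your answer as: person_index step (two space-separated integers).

Step 1: p0:(3,1)->(2,1) | p1:(0,4)->(0,3) | p2:(0,0)->(0,1)
Step 2: p0:(2,1)->(1,1) | p1:(0,3)->(0,2)->EXIT | p2:(0,1)->(0,2)->EXIT
Step 3: p0:(1,1)->(0,1) | p1:escaped | p2:escaped
Step 4: p0:(0,1)->(0,2)->EXIT | p1:escaped | p2:escaped
Exit steps: [4, 2, 2]
First to escape: p1 at step 2

Answer: 1 2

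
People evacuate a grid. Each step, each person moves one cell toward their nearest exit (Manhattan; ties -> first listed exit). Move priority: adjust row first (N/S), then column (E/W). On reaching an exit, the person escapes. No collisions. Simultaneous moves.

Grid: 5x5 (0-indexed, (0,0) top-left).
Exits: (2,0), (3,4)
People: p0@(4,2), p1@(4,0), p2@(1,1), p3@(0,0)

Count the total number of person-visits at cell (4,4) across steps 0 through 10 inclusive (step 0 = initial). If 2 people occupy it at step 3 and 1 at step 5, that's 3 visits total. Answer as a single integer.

Step 0: p0@(4,2) p1@(4,0) p2@(1,1) p3@(0,0) -> at (4,4): 0 [-], cum=0
Step 1: p0@(3,2) p1@(3,0) p2@(2,1) p3@(1,0) -> at (4,4): 0 [-], cum=0
Step 2: p0@(3,3) p1@ESC p2@ESC p3@ESC -> at (4,4): 0 [-], cum=0
Step 3: p0@ESC p1@ESC p2@ESC p3@ESC -> at (4,4): 0 [-], cum=0
Total visits = 0

Answer: 0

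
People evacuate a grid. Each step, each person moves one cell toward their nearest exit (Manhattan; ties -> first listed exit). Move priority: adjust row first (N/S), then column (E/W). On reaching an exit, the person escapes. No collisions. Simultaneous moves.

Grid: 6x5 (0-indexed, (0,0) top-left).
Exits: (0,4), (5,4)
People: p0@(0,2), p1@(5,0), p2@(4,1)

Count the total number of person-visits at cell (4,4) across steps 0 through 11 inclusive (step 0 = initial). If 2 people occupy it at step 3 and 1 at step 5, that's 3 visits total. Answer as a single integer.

Answer: 0

Derivation:
Step 0: p0@(0,2) p1@(5,0) p2@(4,1) -> at (4,4): 0 [-], cum=0
Step 1: p0@(0,3) p1@(5,1) p2@(5,1) -> at (4,4): 0 [-], cum=0
Step 2: p0@ESC p1@(5,2) p2@(5,2) -> at (4,4): 0 [-], cum=0
Step 3: p0@ESC p1@(5,3) p2@(5,3) -> at (4,4): 0 [-], cum=0
Step 4: p0@ESC p1@ESC p2@ESC -> at (4,4): 0 [-], cum=0
Total visits = 0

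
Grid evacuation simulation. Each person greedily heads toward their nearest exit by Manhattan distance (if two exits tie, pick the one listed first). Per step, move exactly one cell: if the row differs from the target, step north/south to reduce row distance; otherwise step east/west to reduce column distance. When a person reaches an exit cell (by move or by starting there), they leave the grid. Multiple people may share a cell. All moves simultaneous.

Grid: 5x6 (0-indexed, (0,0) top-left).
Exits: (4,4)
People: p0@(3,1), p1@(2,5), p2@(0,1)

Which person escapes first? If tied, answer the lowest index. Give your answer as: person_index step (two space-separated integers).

Step 1: p0:(3,1)->(4,1) | p1:(2,5)->(3,5) | p2:(0,1)->(1,1)
Step 2: p0:(4,1)->(4,2) | p1:(3,5)->(4,5) | p2:(1,1)->(2,1)
Step 3: p0:(4,2)->(4,3) | p1:(4,5)->(4,4)->EXIT | p2:(2,1)->(3,1)
Step 4: p0:(4,3)->(4,4)->EXIT | p1:escaped | p2:(3,1)->(4,1)
Step 5: p0:escaped | p1:escaped | p2:(4,1)->(4,2)
Step 6: p0:escaped | p1:escaped | p2:(4,2)->(4,3)
Step 7: p0:escaped | p1:escaped | p2:(4,3)->(4,4)->EXIT
Exit steps: [4, 3, 7]
First to escape: p1 at step 3

Answer: 1 3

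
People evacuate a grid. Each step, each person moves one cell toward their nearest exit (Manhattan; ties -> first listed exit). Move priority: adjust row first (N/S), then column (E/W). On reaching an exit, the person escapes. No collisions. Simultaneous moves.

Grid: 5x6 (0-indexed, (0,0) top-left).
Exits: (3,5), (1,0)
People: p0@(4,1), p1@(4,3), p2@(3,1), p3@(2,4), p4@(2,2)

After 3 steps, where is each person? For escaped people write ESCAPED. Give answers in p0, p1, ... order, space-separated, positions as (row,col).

Step 1: p0:(4,1)->(3,1) | p1:(4,3)->(3,3) | p2:(3,1)->(2,1) | p3:(2,4)->(3,4) | p4:(2,2)->(1,2)
Step 2: p0:(3,1)->(2,1) | p1:(3,3)->(3,4) | p2:(2,1)->(1,1) | p3:(3,4)->(3,5)->EXIT | p4:(1,2)->(1,1)
Step 3: p0:(2,1)->(1,1) | p1:(3,4)->(3,5)->EXIT | p2:(1,1)->(1,0)->EXIT | p3:escaped | p4:(1,1)->(1,0)->EXIT

(1,1) ESCAPED ESCAPED ESCAPED ESCAPED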